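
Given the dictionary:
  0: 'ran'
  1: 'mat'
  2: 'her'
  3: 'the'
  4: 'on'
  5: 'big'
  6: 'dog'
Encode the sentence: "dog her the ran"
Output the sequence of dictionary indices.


Look up each word in the dictionary:
  'dog' -> 6
  'her' -> 2
  'the' -> 3
  'ran' -> 0

Encoded: [6, 2, 3, 0]


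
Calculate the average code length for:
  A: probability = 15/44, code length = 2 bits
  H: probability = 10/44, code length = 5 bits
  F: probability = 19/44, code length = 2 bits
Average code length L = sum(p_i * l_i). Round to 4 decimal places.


Weighted contributions p_i * l_i:
  A: (15/44) * 2 = 30/44
  H: (10/44) * 5 = 50/44
  F: (19/44) * 2 = 38/44
Sum = (30 + 50 + 38)/44 = 118/44

L = 118/44 = 2.6818 bits/symbol


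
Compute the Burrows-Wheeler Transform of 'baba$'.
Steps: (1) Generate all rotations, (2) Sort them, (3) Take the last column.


Rotations (sorted):
  0: $baba -> last char: a
  1: a$bab -> last char: b
  2: aba$b -> last char: b
  3: ba$ba -> last char: a
  4: baba$ -> last char: $


BWT = abba$


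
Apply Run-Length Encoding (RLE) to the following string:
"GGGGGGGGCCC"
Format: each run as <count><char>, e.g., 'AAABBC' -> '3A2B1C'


Scanning runs left to right:
  i=0: run of 'G' x 8 -> '8G'
  i=8: run of 'C' x 3 -> '3C'

RLE = 8G3C


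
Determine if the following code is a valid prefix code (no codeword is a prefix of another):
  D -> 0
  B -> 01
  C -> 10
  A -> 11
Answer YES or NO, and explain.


Checking each pair (does one codeword prefix another?):
  D='0' vs B='01': prefix -- VIOLATION

NO -- this is NOT a valid prefix code. D (0) is a prefix of B (01).


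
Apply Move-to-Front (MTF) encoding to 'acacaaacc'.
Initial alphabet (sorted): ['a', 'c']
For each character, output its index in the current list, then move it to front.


MTF encoding:
'a': index 0 in ['a', 'c'] -> ['a', 'c']
'c': index 1 in ['a', 'c'] -> ['c', 'a']
'a': index 1 in ['c', 'a'] -> ['a', 'c']
'c': index 1 in ['a', 'c'] -> ['c', 'a']
'a': index 1 in ['c', 'a'] -> ['a', 'c']
'a': index 0 in ['a', 'c'] -> ['a', 'c']
'a': index 0 in ['a', 'c'] -> ['a', 'c']
'c': index 1 in ['a', 'c'] -> ['c', 'a']
'c': index 0 in ['c', 'a'] -> ['c', 'a']


Output: [0, 1, 1, 1, 1, 0, 0, 1, 0]


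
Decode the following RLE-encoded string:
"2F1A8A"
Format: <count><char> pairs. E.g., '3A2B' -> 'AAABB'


Expanding each <count><char> pair:
  2F -> 'FF'
  1A -> 'A'
  8A -> 'AAAAAAAA'

Decoded = FFAAAAAAAAA


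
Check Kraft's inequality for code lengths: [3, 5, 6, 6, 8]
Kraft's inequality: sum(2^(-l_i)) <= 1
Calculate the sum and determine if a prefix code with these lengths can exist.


Sum = 2^(-3) + 2^(-5) + 2^(-6) + 2^(-6) + 2^(-8)
    = 0.125 + 0.03125 + 0.015625 + 0.015625 + 0.00390625
    = 49/256 = 0.19140625
Since 0.19140625 <= 1, Kraft's inequality IS satisfied.
A prefix code with these lengths CAN exist.

Kraft sum = 0.19140625. Satisfied.


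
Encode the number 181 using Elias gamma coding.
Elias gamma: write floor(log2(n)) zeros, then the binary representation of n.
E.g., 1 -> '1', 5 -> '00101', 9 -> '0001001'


num_bits = floor(log2(181)) + 1 = 8
leading_zeros = num_bits - 1 = 7
binary(181) = 10110101

Elias gamma(181) = '0000000' + '10110101' = 000000010110101 (15 bits)


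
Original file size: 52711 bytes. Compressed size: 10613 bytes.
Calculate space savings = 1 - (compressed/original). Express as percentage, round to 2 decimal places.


ratio = compressed/original = 10613/52711 = 0.201343
savings = 1 - ratio = 1 - 0.201343 = 0.798657
as a percentage: 0.798657 * 100 = 79.87%

Space savings = 1 - 10613/52711 = 79.87%


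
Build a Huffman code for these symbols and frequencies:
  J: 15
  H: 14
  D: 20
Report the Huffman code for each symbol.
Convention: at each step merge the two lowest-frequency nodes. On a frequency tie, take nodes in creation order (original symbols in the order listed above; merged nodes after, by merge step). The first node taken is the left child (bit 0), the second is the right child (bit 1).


Huffman tree construction:
Step 1: Merge H(14) + J(15) = 29
Step 2: Merge D(20) + (H+J)(29) = 49
Read each symbol's code off the tree from the root (left child = 0, right child = 1).

Codes:
  J: 11 (length 2)
  H: 10 (length 2)
  D: 0 (length 1)
Average code length: 78/49 = 1.5918 bits/symbol


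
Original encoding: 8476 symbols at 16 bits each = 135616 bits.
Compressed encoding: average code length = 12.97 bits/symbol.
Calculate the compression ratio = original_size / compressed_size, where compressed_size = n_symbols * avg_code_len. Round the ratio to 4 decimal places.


original_size = n_symbols * orig_bits = 8476 * 16 = 135616 bits
compressed_size = n_symbols * avg_code_len = 8476 * 12.97 = 109933.72 bits
ratio = original_size / compressed_size = 135616 / 109933.72 = 1.2336

Compression ratio = 1.2336


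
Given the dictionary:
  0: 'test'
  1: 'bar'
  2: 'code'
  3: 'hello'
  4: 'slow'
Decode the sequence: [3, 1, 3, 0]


Look up each index in the dictionary:
  3 -> 'hello'
  1 -> 'bar'
  3 -> 'hello'
  0 -> 'test'

Decoded: "hello bar hello test"


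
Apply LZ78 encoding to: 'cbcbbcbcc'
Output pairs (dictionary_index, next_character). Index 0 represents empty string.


LZ78 encoding steps:
Dictionary: {0: ''}
Step 1: w='' (idx 0), next='c' -> output (0, 'c'), add 'c' as idx 1
Step 2: w='' (idx 0), next='b' -> output (0, 'b'), add 'b' as idx 2
Step 3: w='c' (idx 1), next='b' -> output (1, 'b'), add 'cb' as idx 3
Step 4: w='b' (idx 2), next='c' -> output (2, 'c'), add 'bc' as idx 4
Step 5: w='bc' (idx 4), next='c' -> output (4, 'c'), add 'bcc' as idx 5


Encoded: [(0, 'c'), (0, 'b'), (1, 'b'), (2, 'c'), (4, 'c')]


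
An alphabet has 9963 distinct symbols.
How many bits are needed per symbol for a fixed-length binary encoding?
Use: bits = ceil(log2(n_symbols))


log2(9963) = 13.2824
Bracket: 2^13 = 8192 < 9963 <= 2^14 = 16384
So ceil(log2(9963)) = 14

bits = ceil(log2(9963)) = ceil(13.2824) = 14 bits


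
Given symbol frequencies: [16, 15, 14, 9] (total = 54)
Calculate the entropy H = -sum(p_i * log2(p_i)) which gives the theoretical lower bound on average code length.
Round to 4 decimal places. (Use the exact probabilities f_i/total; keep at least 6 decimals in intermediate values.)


Per-symbol terms -p_i * log2(p_i) with p_i = f_i/54:
  p = 16/54 = 0.296296: log2(p) = -1.754888, -p*log2(p) = 0.519967
  p = 15/54 = 0.277778: log2(p) = -1.847997, -p*log2(p) = 0.513332
  p = 14/54 = 0.259259: log2(p) = -1.947533, -p*log2(p) = 0.504916
  p = 9/54 = 0.166667: log2(p) = -2.584963, -p*log2(p) = 0.430827
H = 0.519967 + 0.513332 + 0.504916 + 0.430827 = 1.969042

H = 1.969 bits/symbol


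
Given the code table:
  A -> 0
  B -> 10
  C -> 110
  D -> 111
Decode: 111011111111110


Decoding:
111 -> D
0 -> A
111 -> D
111 -> D
111 -> D
10 -> B


Result: DADDDB


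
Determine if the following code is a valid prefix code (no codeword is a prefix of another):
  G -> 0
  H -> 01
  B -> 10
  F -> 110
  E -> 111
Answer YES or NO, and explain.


Checking each pair (does one codeword prefix another?):
  G='0' vs H='01': prefix -- VIOLATION

NO -- this is NOT a valid prefix code. G (0) is a prefix of H (01).


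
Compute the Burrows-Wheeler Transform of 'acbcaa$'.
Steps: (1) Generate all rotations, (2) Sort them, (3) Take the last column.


Rotations (sorted):
  0: $acbcaa -> last char: a
  1: a$acbca -> last char: a
  2: aa$acbc -> last char: c
  3: acbcaa$ -> last char: $
  4: bcaa$ac -> last char: c
  5: caa$acb -> last char: b
  6: cbcaa$a -> last char: a


BWT = aac$cba


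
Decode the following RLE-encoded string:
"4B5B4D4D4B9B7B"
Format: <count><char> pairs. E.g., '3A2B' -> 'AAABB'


Expanding each <count><char> pair:
  4B -> 'BBBB'
  5B -> 'BBBBB'
  4D -> 'DDDD'
  4D -> 'DDDD'
  4B -> 'BBBB'
  9B -> 'BBBBBBBBB'
  7B -> 'BBBBBBB'

Decoded = BBBBBBBBBDDDDDDDDBBBBBBBBBBBBBBBBBBBB


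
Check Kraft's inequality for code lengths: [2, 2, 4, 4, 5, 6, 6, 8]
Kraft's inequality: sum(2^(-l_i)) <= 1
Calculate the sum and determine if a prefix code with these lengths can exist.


Sum = 2^(-2) + 2^(-2) + 2^(-4) + 2^(-4) + 2^(-5) + 2^(-6) + 2^(-6) + 2^(-8)
    = 0.25 + 0.25 + 0.0625 + 0.0625 + 0.03125 + 0.015625 + 0.015625 + 0.00390625
    = 177/256 = 0.69140625
Since 0.69140625 <= 1, Kraft's inequality IS satisfied.
A prefix code with these lengths CAN exist.

Kraft sum = 0.69140625. Satisfied.


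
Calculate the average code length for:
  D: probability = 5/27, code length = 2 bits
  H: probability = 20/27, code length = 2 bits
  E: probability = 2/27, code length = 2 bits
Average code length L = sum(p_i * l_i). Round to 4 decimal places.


Weighted contributions p_i * l_i:
  D: (5/27) * 2 = 10/27
  H: (20/27) * 2 = 40/27
  E: (2/27) * 2 = 4/27
Sum = (10 + 40 + 4)/27 = 54/27

L = 54/27 = 2.0000 bits/symbol


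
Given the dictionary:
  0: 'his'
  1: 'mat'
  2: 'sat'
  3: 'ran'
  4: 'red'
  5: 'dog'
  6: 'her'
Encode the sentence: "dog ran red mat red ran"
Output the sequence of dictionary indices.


Look up each word in the dictionary:
  'dog' -> 5
  'ran' -> 3
  'red' -> 4
  'mat' -> 1
  'red' -> 4
  'ran' -> 3

Encoded: [5, 3, 4, 1, 4, 3]


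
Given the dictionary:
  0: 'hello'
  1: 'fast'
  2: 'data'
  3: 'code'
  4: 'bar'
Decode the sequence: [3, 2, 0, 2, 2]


Look up each index in the dictionary:
  3 -> 'code'
  2 -> 'data'
  0 -> 'hello'
  2 -> 'data'
  2 -> 'data'

Decoded: "code data hello data data"


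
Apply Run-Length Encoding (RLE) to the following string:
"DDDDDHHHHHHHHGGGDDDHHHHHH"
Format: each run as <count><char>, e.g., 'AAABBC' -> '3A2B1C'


Scanning runs left to right:
  i=0: run of 'D' x 5 -> '5D'
  i=5: run of 'H' x 8 -> '8H'
  i=13: run of 'G' x 3 -> '3G'
  i=16: run of 'D' x 3 -> '3D'
  i=19: run of 'H' x 6 -> '6H'

RLE = 5D8H3G3D6H


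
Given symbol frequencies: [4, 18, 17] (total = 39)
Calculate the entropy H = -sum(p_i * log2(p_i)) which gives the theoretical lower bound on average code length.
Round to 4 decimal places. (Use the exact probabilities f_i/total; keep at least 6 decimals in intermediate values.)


Per-symbol terms -p_i * log2(p_i) with p_i = f_i/39:
  p = 4/39 = 0.102564: log2(p) = -3.285402, -p*log2(p) = 0.336964
  p = 18/39 = 0.461538: log2(p) = -1.115477, -p*log2(p) = 0.514836
  p = 17/39 = 0.435897: log2(p) = -1.197939, -p*log2(p) = 0.522179
H = 0.336964 + 0.514836 + 0.522179 = 1.373979

H = 1.374 bits/symbol


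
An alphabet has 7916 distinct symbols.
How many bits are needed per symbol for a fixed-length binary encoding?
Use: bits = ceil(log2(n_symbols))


log2(7916) = 12.9506
Bracket: 2^12 = 4096 < 7916 <= 2^13 = 8192
So ceil(log2(7916)) = 13

bits = ceil(log2(7916)) = ceil(12.9506) = 13 bits


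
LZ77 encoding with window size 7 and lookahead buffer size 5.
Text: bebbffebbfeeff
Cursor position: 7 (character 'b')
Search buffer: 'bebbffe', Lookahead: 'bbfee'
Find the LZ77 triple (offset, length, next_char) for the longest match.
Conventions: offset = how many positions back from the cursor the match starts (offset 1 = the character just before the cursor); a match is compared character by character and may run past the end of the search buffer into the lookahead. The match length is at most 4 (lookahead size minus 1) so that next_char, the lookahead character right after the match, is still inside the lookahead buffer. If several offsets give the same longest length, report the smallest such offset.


Try each offset into the search buffer:
  offset=1 (pos 6, char 'e'): match length 0
  offset=2 (pos 5, char 'f'): match length 0
  offset=3 (pos 4, char 'f'): match length 0
  offset=4 (pos 3, char 'b'): match length 1
  offset=5 (pos 2, char 'b'): match length 3
  offset=6 (pos 1, char 'e'): match length 0
  offset=7 (pos 0, char 'b'): match length 1
Longest match has length 3 at offset 5.
next_char = character at position 7 + 3 = 10 -> 'e'

Best match: offset=5, length=3 (matching 'bbf' starting at position 2)
LZ77 triple: (5, 3, 'e')


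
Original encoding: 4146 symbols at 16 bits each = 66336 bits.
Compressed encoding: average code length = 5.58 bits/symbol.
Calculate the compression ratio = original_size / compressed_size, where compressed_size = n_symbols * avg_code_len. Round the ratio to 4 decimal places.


original_size = n_symbols * orig_bits = 4146 * 16 = 66336 bits
compressed_size = n_symbols * avg_code_len = 4146 * 5.58 = 23134.68 bits
ratio = original_size / compressed_size = 66336 / 23134.68 = 2.8674

Compression ratio = 2.8674


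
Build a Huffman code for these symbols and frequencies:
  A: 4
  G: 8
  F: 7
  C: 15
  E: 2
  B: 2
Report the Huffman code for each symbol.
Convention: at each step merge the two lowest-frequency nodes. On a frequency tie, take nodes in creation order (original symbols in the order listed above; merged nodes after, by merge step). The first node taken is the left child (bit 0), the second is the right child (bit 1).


Huffman tree construction:
Step 1: Merge E(2) + B(2) = 4
Step 2: Merge A(4) + (E+B)(4) = 8
Step 3: Merge F(7) + G(8) = 15
Step 4: Merge (A+(E+B))(8) + C(15) = 23
Step 5: Merge (F+G)(15) + ((A+(E+B))+C)(23) = 38
Read each symbol's code off the tree from the root (left child = 0, right child = 1).

Codes:
  A: 100 (length 3)
  G: 01 (length 2)
  F: 00 (length 2)
  C: 11 (length 2)
  E: 1010 (length 4)
  B: 1011 (length 4)
Average code length: 88/38 = 2.3158 bits/symbol


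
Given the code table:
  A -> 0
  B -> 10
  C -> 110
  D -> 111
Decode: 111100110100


Decoding:
111 -> D
10 -> B
0 -> A
110 -> C
10 -> B
0 -> A


Result: DBACBA


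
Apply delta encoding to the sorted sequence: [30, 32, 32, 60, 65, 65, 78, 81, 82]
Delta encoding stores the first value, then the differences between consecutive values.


First value: 30
Deltas:
  32 - 30 = 2
  32 - 32 = 0
  60 - 32 = 28
  65 - 60 = 5
  65 - 65 = 0
  78 - 65 = 13
  81 - 78 = 3
  82 - 81 = 1


Delta encoded: [30, 2, 0, 28, 5, 0, 13, 3, 1]


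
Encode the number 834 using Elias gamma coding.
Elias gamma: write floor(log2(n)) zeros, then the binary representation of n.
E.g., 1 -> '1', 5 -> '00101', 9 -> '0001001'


num_bits = floor(log2(834)) + 1 = 10
leading_zeros = num_bits - 1 = 9
binary(834) = 1101000010

Elias gamma(834) = '000000000' + '1101000010' = 0000000001101000010 (19 bits)


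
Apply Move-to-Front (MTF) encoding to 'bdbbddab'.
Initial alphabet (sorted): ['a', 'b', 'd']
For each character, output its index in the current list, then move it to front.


MTF encoding:
'b': index 1 in ['a', 'b', 'd'] -> ['b', 'a', 'd']
'd': index 2 in ['b', 'a', 'd'] -> ['d', 'b', 'a']
'b': index 1 in ['d', 'b', 'a'] -> ['b', 'd', 'a']
'b': index 0 in ['b', 'd', 'a'] -> ['b', 'd', 'a']
'd': index 1 in ['b', 'd', 'a'] -> ['d', 'b', 'a']
'd': index 0 in ['d', 'b', 'a'] -> ['d', 'b', 'a']
'a': index 2 in ['d', 'b', 'a'] -> ['a', 'd', 'b']
'b': index 2 in ['a', 'd', 'b'] -> ['b', 'a', 'd']


Output: [1, 2, 1, 0, 1, 0, 2, 2]


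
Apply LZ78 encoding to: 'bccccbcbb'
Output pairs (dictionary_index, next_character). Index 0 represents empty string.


LZ78 encoding steps:
Dictionary: {0: ''}
Step 1: w='' (idx 0), next='b' -> output (0, 'b'), add 'b' as idx 1
Step 2: w='' (idx 0), next='c' -> output (0, 'c'), add 'c' as idx 2
Step 3: w='c' (idx 2), next='c' -> output (2, 'c'), add 'cc' as idx 3
Step 4: w='c' (idx 2), next='b' -> output (2, 'b'), add 'cb' as idx 4
Step 5: w='cb' (idx 4), next='b' -> output (4, 'b'), add 'cbb' as idx 5


Encoded: [(0, 'b'), (0, 'c'), (2, 'c'), (2, 'b'), (4, 'b')]


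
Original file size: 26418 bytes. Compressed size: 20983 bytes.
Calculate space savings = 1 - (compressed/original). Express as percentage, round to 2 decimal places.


ratio = compressed/original = 20983/26418 = 0.794269
savings = 1 - ratio = 1 - 0.794269 = 0.205731
as a percentage: 0.205731 * 100 = 20.57%

Space savings = 1 - 20983/26418 = 20.57%


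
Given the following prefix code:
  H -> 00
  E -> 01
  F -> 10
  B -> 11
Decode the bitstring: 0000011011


Decoding step by step:
Bits 00 -> H
Bits 00 -> H
Bits 01 -> E
Bits 10 -> F
Bits 11 -> B


Decoded message: HHEFB


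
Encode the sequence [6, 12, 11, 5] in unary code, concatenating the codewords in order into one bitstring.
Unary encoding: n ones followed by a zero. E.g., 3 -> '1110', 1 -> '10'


Encode each number as n ones followed by a terminating 0:
  6 -> 1111110 (7 bits)
  12 -> 1111111111110 (13 bits)
  11 -> 111111111110 (12 bits)
  5 -> 111110 (6 bits)
Total length = 7 + 13 + 12 + 6 = 38 bits.

Unary([6, 12, 11, 5]) = 11111101111111111110111111111110111110 (38 bits)


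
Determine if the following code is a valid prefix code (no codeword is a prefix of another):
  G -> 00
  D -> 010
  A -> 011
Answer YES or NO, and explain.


Checking each pair (does one codeword prefix another?):
  G='00' vs D='010': no prefix
  G='00' vs A='011': no prefix
  D='010' vs G='00': no prefix
  D='010' vs A='011': no prefix
  A='011' vs G='00': no prefix
  A='011' vs D='010': no prefix
No violation found over all pairs.

YES -- this is a valid prefix code. No codeword is a prefix of any other codeword.


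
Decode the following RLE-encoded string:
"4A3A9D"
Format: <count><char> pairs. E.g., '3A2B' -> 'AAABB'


Expanding each <count><char> pair:
  4A -> 'AAAA'
  3A -> 'AAA'
  9D -> 'DDDDDDDDD'

Decoded = AAAAAAADDDDDDDDD


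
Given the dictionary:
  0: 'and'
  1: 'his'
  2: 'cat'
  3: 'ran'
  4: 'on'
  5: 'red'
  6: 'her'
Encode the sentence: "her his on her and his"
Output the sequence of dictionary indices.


Look up each word in the dictionary:
  'her' -> 6
  'his' -> 1
  'on' -> 4
  'her' -> 6
  'and' -> 0
  'his' -> 1

Encoded: [6, 1, 4, 6, 0, 1]


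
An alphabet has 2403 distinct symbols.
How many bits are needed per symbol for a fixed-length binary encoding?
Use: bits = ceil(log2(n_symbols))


log2(2403) = 11.2306
Bracket: 2^11 = 2048 < 2403 <= 2^12 = 4096
So ceil(log2(2403)) = 12

bits = ceil(log2(2403)) = ceil(11.2306) = 12 bits


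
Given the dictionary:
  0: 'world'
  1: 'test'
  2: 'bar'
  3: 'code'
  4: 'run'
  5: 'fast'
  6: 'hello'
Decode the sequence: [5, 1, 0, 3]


Look up each index in the dictionary:
  5 -> 'fast'
  1 -> 'test'
  0 -> 'world'
  3 -> 'code'

Decoded: "fast test world code"


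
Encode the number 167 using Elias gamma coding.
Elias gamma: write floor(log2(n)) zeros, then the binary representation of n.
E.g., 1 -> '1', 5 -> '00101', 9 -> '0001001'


num_bits = floor(log2(167)) + 1 = 8
leading_zeros = num_bits - 1 = 7
binary(167) = 10100111

Elias gamma(167) = '0000000' + '10100111' = 000000010100111 (15 bits)


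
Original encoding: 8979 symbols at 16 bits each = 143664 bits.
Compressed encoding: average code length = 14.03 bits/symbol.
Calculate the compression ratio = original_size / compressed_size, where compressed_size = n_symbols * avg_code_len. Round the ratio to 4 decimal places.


original_size = n_symbols * orig_bits = 8979 * 16 = 143664 bits
compressed_size = n_symbols * avg_code_len = 8979 * 14.03 = 125975.37 bits
ratio = original_size / compressed_size = 143664 / 125975.37 = 1.1404

Compression ratio = 1.1404


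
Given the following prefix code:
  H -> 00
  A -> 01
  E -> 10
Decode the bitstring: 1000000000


Decoding step by step:
Bits 10 -> E
Bits 00 -> H
Bits 00 -> H
Bits 00 -> H
Bits 00 -> H


Decoded message: EHHHH


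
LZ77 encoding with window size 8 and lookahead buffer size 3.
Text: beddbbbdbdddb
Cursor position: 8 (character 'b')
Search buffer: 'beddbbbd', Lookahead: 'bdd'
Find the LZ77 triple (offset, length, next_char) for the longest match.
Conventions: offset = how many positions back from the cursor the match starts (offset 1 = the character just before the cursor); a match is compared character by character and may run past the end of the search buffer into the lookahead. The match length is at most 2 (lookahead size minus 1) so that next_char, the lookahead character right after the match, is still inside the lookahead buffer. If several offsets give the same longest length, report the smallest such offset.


Try each offset into the search buffer:
  offset=1 (pos 7, char 'd'): match length 0
  offset=2 (pos 6, char 'b'): match length 2
  offset=3 (pos 5, char 'b'): match length 1
  offset=4 (pos 4, char 'b'): match length 1
  offset=5 (pos 3, char 'd'): match length 0
  offset=6 (pos 2, char 'd'): match length 0
  offset=7 (pos 1, char 'e'): match length 0
  offset=8 (pos 0, char 'b'): match length 1
Longest match has length 2 at offset 2.
next_char = character at position 8 + 2 = 10 -> 'd'

Best match: offset=2, length=2 (matching 'bd' starting at position 6)
LZ77 triple: (2, 2, 'd')


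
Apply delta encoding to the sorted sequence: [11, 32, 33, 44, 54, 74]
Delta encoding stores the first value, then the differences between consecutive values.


First value: 11
Deltas:
  32 - 11 = 21
  33 - 32 = 1
  44 - 33 = 11
  54 - 44 = 10
  74 - 54 = 20


Delta encoded: [11, 21, 1, 11, 10, 20]


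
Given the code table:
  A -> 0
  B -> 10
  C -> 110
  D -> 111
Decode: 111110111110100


Decoding:
111 -> D
110 -> C
111 -> D
110 -> C
10 -> B
0 -> A


Result: DCDCBA


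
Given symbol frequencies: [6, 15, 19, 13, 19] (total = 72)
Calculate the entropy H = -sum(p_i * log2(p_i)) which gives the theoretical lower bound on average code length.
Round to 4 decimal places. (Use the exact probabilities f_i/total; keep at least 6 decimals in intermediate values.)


Per-symbol terms -p_i * log2(p_i) with p_i = f_i/72:
  p = 6/72 = 0.083333: log2(p) = -3.584963, -p*log2(p) = 0.298747
  p = 15/72 = 0.208333: log2(p) = -2.263034, -p*log2(p) = 0.471466
  p = 19/72 = 0.263889: log2(p) = -1.921997, -p*log2(p) = 0.507194
  p = 13/72 = 0.180556: log2(p) = -2.469485, -p*log2(p) = 0.445879
  p = 19/72 = 0.263889: log2(p) = -1.921997, -p*log2(p) = 0.507194
H = 0.298747 + 0.471466 + 0.507194 + 0.445879 + 0.507194 = 2.230480

H = 2.2305 bits/symbol


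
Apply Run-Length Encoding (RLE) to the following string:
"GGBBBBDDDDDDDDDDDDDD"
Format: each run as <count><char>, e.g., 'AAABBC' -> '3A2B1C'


Scanning runs left to right:
  i=0: run of 'G' x 2 -> '2G'
  i=2: run of 'B' x 4 -> '4B'
  i=6: run of 'D' x 14 -> '14D'

RLE = 2G4B14D


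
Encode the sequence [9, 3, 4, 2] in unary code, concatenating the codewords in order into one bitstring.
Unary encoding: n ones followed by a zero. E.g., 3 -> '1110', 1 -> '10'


Encode each number as n ones followed by a terminating 0:
  9 -> 1111111110 (10 bits)
  3 -> 1110 (4 bits)
  4 -> 11110 (5 bits)
  2 -> 110 (3 bits)
Total length = 10 + 4 + 5 + 3 = 22 bits.

Unary([9, 3, 4, 2]) = 1111111110111011110110 (22 bits)


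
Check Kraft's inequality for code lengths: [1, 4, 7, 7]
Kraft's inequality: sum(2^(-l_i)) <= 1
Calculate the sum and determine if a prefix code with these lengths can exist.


Sum = 2^(-1) + 2^(-4) + 2^(-7) + 2^(-7)
    = 0.5 + 0.0625 + 0.0078125 + 0.0078125
    = 74/128 = 0.578125
Since 0.578125 <= 1, Kraft's inequality IS satisfied.
A prefix code with these lengths CAN exist.

Kraft sum = 0.578125. Satisfied.


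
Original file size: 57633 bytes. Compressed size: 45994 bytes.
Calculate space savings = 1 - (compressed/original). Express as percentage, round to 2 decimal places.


ratio = compressed/original = 45994/57633 = 0.79805
savings = 1 - ratio = 1 - 0.79805 = 0.20195
as a percentage: 0.20195 * 100 = 20.2%

Space savings = 1 - 45994/57633 = 20.2%


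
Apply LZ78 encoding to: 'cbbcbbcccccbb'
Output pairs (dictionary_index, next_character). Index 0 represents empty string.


LZ78 encoding steps:
Dictionary: {0: ''}
Step 1: w='' (idx 0), next='c' -> output (0, 'c'), add 'c' as idx 1
Step 2: w='' (idx 0), next='b' -> output (0, 'b'), add 'b' as idx 2
Step 3: w='b' (idx 2), next='c' -> output (2, 'c'), add 'bc' as idx 3
Step 4: w='b' (idx 2), next='b' -> output (2, 'b'), add 'bb' as idx 4
Step 5: w='c' (idx 1), next='c' -> output (1, 'c'), add 'cc' as idx 5
Step 6: w='cc' (idx 5), next='c' -> output (5, 'c'), add 'ccc' as idx 6
Step 7: w='bb' (idx 4), end of input -> output (4, '')


Encoded: [(0, 'c'), (0, 'b'), (2, 'c'), (2, 'b'), (1, 'c'), (5, 'c'), (4, '')]


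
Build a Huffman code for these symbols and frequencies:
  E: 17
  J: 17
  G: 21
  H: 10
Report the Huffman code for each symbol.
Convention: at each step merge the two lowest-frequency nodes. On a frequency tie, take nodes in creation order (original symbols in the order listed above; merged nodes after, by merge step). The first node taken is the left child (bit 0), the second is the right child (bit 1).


Huffman tree construction:
Step 1: Merge H(10) + E(17) = 27
Step 2: Merge J(17) + G(21) = 38
Step 3: Merge (H+E)(27) + (J+G)(38) = 65
Read each symbol's code off the tree from the root (left child = 0, right child = 1).

Codes:
  E: 01 (length 2)
  J: 10 (length 2)
  G: 11 (length 2)
  H: 00 (length 2)
Average code length: 130/65 = 2.0000 bits/symbol


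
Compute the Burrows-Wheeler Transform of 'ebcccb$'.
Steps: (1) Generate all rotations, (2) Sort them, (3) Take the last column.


Rotations (sorted):
  0: $ebcccb -> last char: b
  1: b$ebccc -> last char: c
  2: bcccb$e -> last char: e
  3: cb$ebcc -> last char: c
  4: ccb$ebc -> last char: c
  5: cccb$eb -> last char: b
  6: ebcccb$ -> last char: $


BWT = bceccb$


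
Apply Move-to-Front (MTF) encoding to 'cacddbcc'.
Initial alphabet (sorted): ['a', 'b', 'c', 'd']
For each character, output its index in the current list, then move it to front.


MTF encoding:
'c': index 2 in ['a', 'b', 'c', 'd'] -> ['c', 'a', 'b', 'd']
'a': index 1 in ['c', 'a', 'b', 'd'] -> ['a', 'c', 'b', 'd']
'c': index 1 in ['a', 'c', 'b', 'd'] -> ['c', 'a', 'b', 'd']
'd': index 3 in ['c', 'a', 'b', 'd'] -> ['d', 'c', 'a', 'b']
'd': index 0 in ['d', 'c', 'a', 'b'] -> ['d', 'c', 'a', 'b']
'b': index 3 in ['d', 'c', 'a', 'b'] -> ['b', 'd', 'c', 'a']
'c': index 2 in ['b', 'd', 'c', 'a'] -> ['c', 'b', 'd', 'a']
'c': index 0 in ['c', 'b', 'd', 'a'] -> ['c', 'b', 'd', 'a']


Output: [2, 1, 1, 3, 0, 3, 2, 0]


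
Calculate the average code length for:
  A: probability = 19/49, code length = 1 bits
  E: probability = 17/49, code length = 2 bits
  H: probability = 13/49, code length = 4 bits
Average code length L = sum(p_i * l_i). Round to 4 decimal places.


Weighted contributions p_i * l_i:
  A: (19/49) * 1 = 19/49
  E: (17/49) * 2 = 34/49
  H: (13/49) * 4 = 52/49
Sum = (19 + 34 + 52)/49 = 105/49

L = 105/49 = 2.1429 bits/symbol


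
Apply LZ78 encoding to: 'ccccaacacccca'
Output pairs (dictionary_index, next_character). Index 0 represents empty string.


LZ78 encoding steps:
Dictionary: {0: ''}
Step 1: w='' (idx 0), next='c' -> output (0, 'c'), add 'c' as idx 1
Step 2: w='c' (idx 1), next='c' -> output (1, 'c'), add 'cc' as idx 2
Step 3: w='c' (idx 1), next='a' -> output (1, 'a'), add 'ca' as idx 3
Step 4: w='' (idx 0), next='a' -> output (0, 'a'), add 'a' as idx 4
Step 5: w='ca' (idx 3), next='c' -> output (3, 'c'), add 'cac' as idx 5
Step 6: w='cc' (idx 2), next='c' -> output (2, 'c'), add 'ccc' as idx 6
Step 7: w='a' (idx 4), end of input -> output (4, '')


Encoded: [(0, 'c'), (1, 'c'), (1, 'a'), (0, 'a'), (3, 'c'), (2, 'c'), (4, '')]


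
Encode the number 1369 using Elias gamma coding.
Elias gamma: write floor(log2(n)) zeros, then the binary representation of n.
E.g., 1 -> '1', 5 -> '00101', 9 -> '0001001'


num_bits = floor(log2(1369)) + 1 = 11
leading_zeros = num_bits - 1 = 10
binary(1369) = 10101011001

Elias gamma(1369) = '0000000000' + '10101011001' = 000000000010101011001 (21 bits)


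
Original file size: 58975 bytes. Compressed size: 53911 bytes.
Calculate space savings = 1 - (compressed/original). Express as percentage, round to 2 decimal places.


ratio = compressed/original = 53911/58975 = 0.914133
savings = 1 - ratio = 1 - 0.914133 = 0.085867
as a percentage: 0.085867 * 100 = 8.59%

Space savings = 1 - 53911/58975 = 8.59%


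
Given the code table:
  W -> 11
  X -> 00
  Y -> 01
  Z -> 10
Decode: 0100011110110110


Decoding:
01 -> Y
00 -> X
01 -> Y
11 -> W
10 -> Z
11 -> W
01 -> Y
10 -> Z


Result: YXYWZWYZ


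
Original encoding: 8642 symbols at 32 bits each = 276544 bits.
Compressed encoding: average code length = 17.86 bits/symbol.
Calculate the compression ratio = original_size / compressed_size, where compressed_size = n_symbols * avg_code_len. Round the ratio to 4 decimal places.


original_size = n_symbols * orig_bits = 8642 * 32 = 276544 bits
compressed_size = n_symbols * avg_code_len = 8642 * 17.86 = 154346.12 bits
ratio = original_size / compressed_size = 276544 / 154346.12 = 1.7917

Compression ratio = 1.7917


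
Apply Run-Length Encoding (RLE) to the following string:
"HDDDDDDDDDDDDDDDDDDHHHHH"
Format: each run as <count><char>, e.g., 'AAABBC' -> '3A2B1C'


Scanning runs left to right:
  i=0: run of 'H' x 1 -> '1H'
  i=1: run of 'D' x 18 -> '18D'
  i=19: run of 'H' x 5 -> '5H'

RLE = 1H18D5H


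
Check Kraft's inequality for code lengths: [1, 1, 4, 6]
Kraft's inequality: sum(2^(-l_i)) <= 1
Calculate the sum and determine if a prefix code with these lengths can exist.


Sum = 2^(-1) + 2^(-1) + 2^(-4) + 2^(-6)
    = 0.5 + 0.5 + 0.0625 + 0.015625
    = 69/64 = 1.078125
Since 1.078125 > 1, Kraft's inequality is NOT satisfied.
A prefix code with these lengths CANNOT exist.

Kraft sum = 1.078125. Not satisfied.


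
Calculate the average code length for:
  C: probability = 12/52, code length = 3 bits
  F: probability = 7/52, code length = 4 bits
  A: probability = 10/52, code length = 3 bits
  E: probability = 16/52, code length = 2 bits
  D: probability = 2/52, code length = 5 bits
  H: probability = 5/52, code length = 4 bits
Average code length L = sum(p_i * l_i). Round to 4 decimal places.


Weighted contributions p_i * l_i:
  C: (12/52) * 3 = 36/52
  F: (7/52) * 4 = 28/52
  A: (10/52) * 3 = 30/52
  E: (16/52) * 2 = 32/52
  D: (2/52) * 5 = 10/52
  H: (5/52) * 4 = 20/52
Sum = (36 + 28 + 30 + 32 + 10 + 20)/52 = 156/52

L = 156/52 = 3.0000 bits/symbol


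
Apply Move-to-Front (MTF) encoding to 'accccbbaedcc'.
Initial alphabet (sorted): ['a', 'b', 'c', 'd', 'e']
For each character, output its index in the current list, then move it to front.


MTF encoding:
'a': index 0 in ['a', 'b', 'c', 'd', 'e'] -> ['a', 'b', 'c', 'd', 'e']
'c': index 2 in ['a', 'b', 'c', 'd', 'e'] -> ['c', 'a', 'b', 'd', 'e']
'c': index 0 in ['c', 'a', 'b', 'd', 'e'] -> ['c', 'a', 'b', 'd', 'e']
'c': index 0 in ['c', 'a', 'b', 'd', 'e'] -> ['c', 'a', 'b', 'd', 'e']
'c': index 0 in ['c', 'a', 'b', 'd', 'e'] -> ['c', 'a', 'b', 'd', 'e']
'b': index 2 in ['c', 'a', 'b', 'd', 'e'] -> ['b', 'c', 'a', 'd', 'e']
'b': index 0 in ['b', 'c', 'a', 'd', 'e'] -> ['b', 'c', 'a', 'd', 'e']
'a': index 2 in ['b', 'c', 'a', 'd', 'e'] -> ['a', 'b', 'c', 'd', 'e']
'e': index 4 in ['a', 'b', 'c', 'd', 'e'] -> ['e', 'a', 'b', 'c', 'd']
'd': index 4 in ['e', 'a', 'b', 'c', 'd'] -> ['d', 'e', 'a', 'b', 'c']
'c': index 4 in ['d', 'e', 'a', 'b', 'c'] -> ['c', 'd', 'e', 'a', 'b']
'c': index 0 in ['c', 'd', 'e', 'a', 'b'] -> ['c', 'd', 'e', 'a', 'b']


Output: [0, 2, 0, 0, 0, 2, 0, 2, 4, 4, 4, 0]


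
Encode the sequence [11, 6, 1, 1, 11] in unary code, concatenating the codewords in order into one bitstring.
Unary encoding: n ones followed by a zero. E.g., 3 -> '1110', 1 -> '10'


Encode each number as n ones followed by a terminating 0:
  11 -> 111111111110 (12 bits)
  6 -> 1111110 (7 bits)
  1 -> 10 (2 bits)
  1 -> 10 (2 bits)
  11 -> 111111111110 (12 bits)
Total length = 12 + 7 + 2 + 2 + 12 = 35 bits.

Unary([11, 6, 1, 1, 11]) = 11111111111011111101010111111111110 (35 bits)


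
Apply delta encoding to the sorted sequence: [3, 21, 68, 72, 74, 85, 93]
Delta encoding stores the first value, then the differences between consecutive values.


First value: 3
Deltas:
  21 - 3 = 18
  68 - 21 = 47
  72 - 68 = 4
  74 - 72 = 2
  85 - 74 = 11
  93 - 85 = 8


Delta encoded: [3, 18, 47, 4, 2, 11, 8]


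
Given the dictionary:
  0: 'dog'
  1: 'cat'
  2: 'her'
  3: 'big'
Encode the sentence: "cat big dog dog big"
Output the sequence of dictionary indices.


Look up each word in the dictionary:
  'cat' -> 1
  'big' -> 3
  'dog' -> 0
  'dog' -> 0
  'big' -> 3

Encoded: [1, 3, 0, 0, 3]


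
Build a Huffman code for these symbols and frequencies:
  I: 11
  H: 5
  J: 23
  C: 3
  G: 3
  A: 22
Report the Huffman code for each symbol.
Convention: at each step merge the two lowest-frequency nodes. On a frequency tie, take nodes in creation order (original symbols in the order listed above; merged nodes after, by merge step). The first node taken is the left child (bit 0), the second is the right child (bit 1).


Huffman tree construction:
Step 1: Merge C(3) + G(3) = 6
Step 2: Merge H(5) + (C+G)(6) = 11
Step 3: Merge I(11) + (H+(C+G))(11) = 22
Step 4: Merge A(22) + (I+(H+(C+G)))(22) = 44
Step 5: Merge J(23) + (A+(I+(H+(C+G))))(44) = 67
Read each symbol's code off the tree from the root (left child = 0, right child = 1).

Codes:
  I: 110 (length 3)
  H: 1110 (length 4)
  J: 0 (length 1)
  C: 11110 (length 5)
  G: 11111 (length 5)
  A: 10 (length 2)
Average code length: 150/67 = 2.2388 bits/symbol


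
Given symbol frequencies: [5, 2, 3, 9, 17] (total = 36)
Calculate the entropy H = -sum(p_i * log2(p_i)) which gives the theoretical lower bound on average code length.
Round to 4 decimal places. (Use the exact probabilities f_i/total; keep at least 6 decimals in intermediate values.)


Per-symbol terms -p_i * log2(p_i) with p_i = f_i/36:
  p = 5/36 = 0.138889: log2(p) = -2.847997, -p*log2(p) = 0.395555
  p = 2/36 = 0.055556: log2(p) = -4.169925, -p*log2(p) = 0.231663
  p = 3/36 = 0.083333: log2(p) = -3.584963, -p*log2(p) = 0.298747
  p = 9/36 = 0.250000: log2(p) = -2.000000, -p*log2(p) = 0.500000
  p = 17/36 = 0.472222: log2(p) = -1.082462, -p*log2(p) = 0.511163
H = 0.395555 + 0.231663 + 0.298747 + 0.500000 + 0.511163 = 1.937128

H = 1.9371 bits/symbol


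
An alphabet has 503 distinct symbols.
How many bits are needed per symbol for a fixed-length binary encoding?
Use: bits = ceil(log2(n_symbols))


log2(503) = 8.9744
Bracket: 2^8 = 256 < 503 <= 2^9 = 512
So ceil(log2(503)) = 9

bits = ceil(log2(503)) = ceil(8.9744) = 9 bits


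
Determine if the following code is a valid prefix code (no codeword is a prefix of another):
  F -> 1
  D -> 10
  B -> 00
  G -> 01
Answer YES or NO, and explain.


Checking each pair (does one codeword prefix another?):
  F='1' vs D='10': prefix -- VIOLATION

NO -- this is NOT a valid prefix code. F (1) is a prefix of D (10).


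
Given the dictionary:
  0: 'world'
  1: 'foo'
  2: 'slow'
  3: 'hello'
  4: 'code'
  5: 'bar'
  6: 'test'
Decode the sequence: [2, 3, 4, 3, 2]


Look up each index in the dictionary:
  2 -> 'slow'
  3 -> 'hello'
  4 -> 'code'
  3 -> 'hello'
  2 -> 'slow'

Decoded: "slow hello code hello slow"


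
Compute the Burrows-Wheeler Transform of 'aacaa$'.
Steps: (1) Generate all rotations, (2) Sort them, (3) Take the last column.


Rotations (sorted):
  0: $aacaa -> last char: a
  1: a$aaca -> last char: a
  2: aa$aac -> last char: c
  3: aacaa$ -> last char: $
  4: acaa$a -> last char: a
  5: caa$aa -> last char: a


BWT = aac$aa


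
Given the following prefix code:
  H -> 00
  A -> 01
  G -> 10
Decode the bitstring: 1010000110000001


Decoding step by step:
Bits 10 -> G
Bits 10 -> G
Bits 00 -> H
Bits 01 -> A
Bits 10 -> G
Bits 00 -> H
Bits 00 -> H
Bits 01 -> A


Decoded message: GGHAGHHA


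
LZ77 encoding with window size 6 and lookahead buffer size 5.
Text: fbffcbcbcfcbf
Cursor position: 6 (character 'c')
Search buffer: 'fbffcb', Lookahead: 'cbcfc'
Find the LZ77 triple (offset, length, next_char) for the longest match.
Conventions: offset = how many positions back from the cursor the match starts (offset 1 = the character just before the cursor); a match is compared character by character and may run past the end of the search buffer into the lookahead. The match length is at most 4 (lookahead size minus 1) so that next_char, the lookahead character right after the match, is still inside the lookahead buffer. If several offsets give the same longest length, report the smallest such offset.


Try each offset into the search buffer:
  offset=1 (pos 5, char 'b'): match length 0
  offset=2 (pos 4, char 'c'): match length 3
  offset=3 (pos 3, char 'f'): match length 0
  offset=4 (pos 2, char 'f'): match length 0
  offset=5 (pos 1, char 'b'): match length 0
  offset=6 (pos 0, char 'f'): match length 0
Longest match has length 3 at offset 2.
next_char = character at position 6 + 3 = 9 -> 'f'

Best match: offset=2, length=3 (matching 'cbc' starting at position 4)
LZ77 triple: (2, 3, 'f')


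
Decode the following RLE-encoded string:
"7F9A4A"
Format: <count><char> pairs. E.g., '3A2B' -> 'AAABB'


Expanding each <count><char> pair:
  7F -> 'FFFFFFF'
  9A -> 'AAAAAAAAA'
  4A -> 'AAAA'

Decoded = FFFFFFFAAAAAAAAAAAAA


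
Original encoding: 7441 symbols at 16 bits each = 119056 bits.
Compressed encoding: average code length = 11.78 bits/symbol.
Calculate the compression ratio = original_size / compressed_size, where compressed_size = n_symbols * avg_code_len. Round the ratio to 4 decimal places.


original_size = n_symbols * orig_bits = 7441 * 16 = 119056 bits
compressed_size = n_symbols * avg_code_len = 7441 * 11.78 = 87654.98 bits
ratio = original_size / compressed_size = 119056 / 87654.98 = 1.3582

Compression ratio = 1.3582


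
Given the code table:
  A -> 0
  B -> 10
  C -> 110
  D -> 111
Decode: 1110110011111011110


Decoding:
111 -> D
0 -> A
110 -> C
0 -> A
111 -> D
110 -> C
111 -> D
10 -> B


Result: DACADCDB


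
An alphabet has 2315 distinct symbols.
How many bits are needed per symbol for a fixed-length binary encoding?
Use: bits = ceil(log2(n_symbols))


log2(2315) = 11.1768
Bracket: 2^11 = 2048 < 2315 <= 2^12 = 4096
So ceil(log2(2315)) = 12

bits = ceil(log2(2315)) = ceil(11.1768) = 12 bits


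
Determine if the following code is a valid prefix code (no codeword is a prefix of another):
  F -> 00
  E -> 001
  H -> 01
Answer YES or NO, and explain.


Checking each pair (does one codeword prefix another?):
  F='00' vs E='001': prefix -- VIOLATION

NO -- this is NOT a valid prefix code. F (00) is a prefix of E (001).


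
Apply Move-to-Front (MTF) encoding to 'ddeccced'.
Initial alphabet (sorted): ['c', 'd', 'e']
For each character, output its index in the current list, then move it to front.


MTF encoding:
'd': index 1 in ['c', 'd', 'e'] -> ['d', 'c', 'e']
'd': index 0 in ['d', 'c', 'e'] -> ['d', 'c', 'e']
'e': index 2 in ['d', 'c', 'e'] -> ['e', 'd', 'c']
'c': index 2 in ['e', 'd', 'c'] -> ['c', 'e', 'd']
'c': index 0 in ['c', 'e', 'd'] -> ['c', 'e', 'd']
'c': index 0 in ['c', 'e', 'd'] -> ['c', 'e', 'd']
'e': index 1 in ['c', 'e', 'd'] -> ['e', 'c', 'd']
'd': index 2 in ['e', 'c', 'd'] -> ['d', 'e', 'c']


Output: [1, 0, 2, 2, 0, 0, 1, 2]


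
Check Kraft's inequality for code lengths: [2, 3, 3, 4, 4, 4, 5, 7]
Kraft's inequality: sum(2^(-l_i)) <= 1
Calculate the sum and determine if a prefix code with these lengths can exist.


Sum = 2^(-2) + 2^(-3) + 2^(-3) + 2^(-4) + 2^(-4) + 2^(-4) + 2^(-5) + 2^(-7)
    = 0.25 + 0.125 + 0.125 + 0.0625 + 0.0625 + 0.0625 + 0.03125 + 0.0078125
    = 93/128 = 0.7265625
Since 0.7265625 <= 1, Kraft's inequality IS satisfied.
A prefix code with these lengths CAN exist.

Kraft sum = 0.7265625. Satisfied.


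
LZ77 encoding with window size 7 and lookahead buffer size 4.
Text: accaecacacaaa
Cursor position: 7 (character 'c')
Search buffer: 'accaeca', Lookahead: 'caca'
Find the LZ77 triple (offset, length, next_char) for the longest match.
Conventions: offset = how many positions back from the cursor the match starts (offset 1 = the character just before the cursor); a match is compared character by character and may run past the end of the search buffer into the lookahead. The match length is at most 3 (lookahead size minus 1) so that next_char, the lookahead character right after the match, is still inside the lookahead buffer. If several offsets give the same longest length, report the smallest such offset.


Try each offset into the search buffer:
  offset=1 (pos 6, char 'a'): match length 0
  offset=2 (pos 5, char 'c'): match length 3
  offset=3 (pos 4, char 'e'): match length 0
  offset=4 (pos 3, char 'a'): match length 0
  offset=5 (pos 2, char 'c'): match length 2
  offset=6 (pos 1, char 'c'): match length 1
  offset=7 (pos 0, char 'a'): match length 0
Longest match has length 3 at offset 2.
next_char = character at position 7 + 3 = 10 -> 'a'

Best match: offset=2, length=3 (matching 'cac' starting at position 5)
LZ77 triple: (2, 3, 'a')
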